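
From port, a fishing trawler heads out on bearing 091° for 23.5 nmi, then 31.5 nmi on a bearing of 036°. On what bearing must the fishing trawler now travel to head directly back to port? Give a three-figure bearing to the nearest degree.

Leg 1 (091°, 23.5 nmi): east 23.5 sin 91° = 23.50, north 23.5 cos 91° = -0.41
Leg 2 (036°, 31.5 nmi): east 31.5 sin 36° = 18.52, north 31.5 cos 36° = 25.48
Net displacement: 42.01 east, 25.07 north. Direction back to start is (-42.01, -25.07): bearing = atan2(-42.01, -25.07) mod 360° = 239.17° ≈ 239°.

239°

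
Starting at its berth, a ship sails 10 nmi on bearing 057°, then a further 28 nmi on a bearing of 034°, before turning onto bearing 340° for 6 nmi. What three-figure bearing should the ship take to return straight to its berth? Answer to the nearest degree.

213°

Leg 1 (057°, 10 nmi): east 10 sin 57° = 8.39, north 10 cos 57° = 5.45
Leg 2 (034°, 28 nmi): east 28 sin 34° = 15.66, north 28 cos 34° = 23.21
Leg 3 (340°, 6 nmi): east 6 sin 340° = -2.05, north 6 cos 340° = 5.64
Net displacement: 21.99 east, 34.30 north. Direction back to start is (-21.99, -34.30): bearing = atan2(-21.99, -34.30) mod 360° = 212.67° ≈ 213°.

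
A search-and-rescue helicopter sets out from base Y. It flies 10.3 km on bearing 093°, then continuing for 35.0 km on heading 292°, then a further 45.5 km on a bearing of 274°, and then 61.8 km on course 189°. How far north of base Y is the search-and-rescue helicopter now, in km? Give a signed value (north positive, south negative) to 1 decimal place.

-45.3 km

Leg 1 (093°, 10.3 km): east 10.3 sin 93° = 10.29, north 10.3 cos 93° = -0.54
Leg 2 (292°, 35.0 km): east 35.0 sin 292° = -32.45, north 35.0 cos 292° = 13.11
Leg 3 (274°, 45.5 km): east 45.5 sin 274° = -45.39, north 45.5 cos 274° = 3.17
Leg 4 (189°, 61.8 km): east 61.8 sin 189° = -9.67, north 61.8 cos 189° = -61.04
Net north component: -45.29 km.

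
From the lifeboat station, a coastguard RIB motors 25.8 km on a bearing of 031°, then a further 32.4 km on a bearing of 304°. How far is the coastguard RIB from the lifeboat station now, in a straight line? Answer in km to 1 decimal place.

42.5 km

Leg 1 (031°, 25.8 km): east 25.8 sin 31° = 13.29, north 25.8 cos 31° = 22.11
Leg 2 (304°, 32.4 km): east 32.4 sin 304° = -26.86, north 32.4 cos 304° = 18.12
Net: -13.57 east, 40.23 north. Distance = √((-13.57)² + (40.23)²) = 42.461 km.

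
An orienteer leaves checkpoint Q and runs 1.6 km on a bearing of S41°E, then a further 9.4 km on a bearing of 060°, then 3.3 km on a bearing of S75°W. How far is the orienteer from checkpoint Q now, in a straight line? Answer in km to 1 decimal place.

6.6 km

Leg 1 (S41°E, 1.6 km): east 1.6 sin 139° = 1.05, north 1.6 cos 139° = -1.21
Leg 2 (060°, 9.4 km): east 9.4 sin 60° = 8.14, north 9.4 cos 60° = 4.70
Leg 3 (S75°W, 3.3 km): east 3.3 sin 255° = -3.19, north 3.3 cos 255° = -0.85
Net: 6.00 east, 2.64 north. Distance = √((6.00)² + (2.64)²) = 6.557 km.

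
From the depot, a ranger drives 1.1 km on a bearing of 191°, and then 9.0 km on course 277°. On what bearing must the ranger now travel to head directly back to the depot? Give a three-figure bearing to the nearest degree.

090°

Leg 1 (191°, 1.1 km): east 1.1 sin 191° = -0.21, north 1.1 cos 191° = -1.08
Leg 2 (277°, 9.0 km): east 9.0 sin 277° = -8.93, north 9.0 cos 277° = 1.10
Net displacement: -9.14 east, 0.02 north. Direction back to start is (9.14, -0.02): bearing = atan2(9.14, -0.02) mod 360° = 90.11° ≈ 090°.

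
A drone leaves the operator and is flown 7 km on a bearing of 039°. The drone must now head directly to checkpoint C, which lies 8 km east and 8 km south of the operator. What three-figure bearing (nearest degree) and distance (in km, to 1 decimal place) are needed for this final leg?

165°, 13.9 km

Leg 1 (039°, 7 km): east 7 sin 39° = 4.41, north 7 cos 39° = 5.44
Current position: (4.41, 5.44). Target: (8, -8). Remaining: Δeast = 3.59, Δnorth = -13.44.
Bearing = atan2(3.59, -13.44) mod 360° = 165.03°; distance = √((3.59)² + (-13.44)²) = 13.912 km.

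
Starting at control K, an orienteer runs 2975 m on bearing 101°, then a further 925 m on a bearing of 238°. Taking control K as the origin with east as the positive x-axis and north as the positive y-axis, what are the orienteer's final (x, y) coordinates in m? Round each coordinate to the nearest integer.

(2136, -1058)

Leg 1 (101°, 2975 m): east 2975 sin 101° = 2920.34, north 2975 cos 101° = -567.66
Leg 2 (238°, 925 m): east 925 sin 238° = -784.44, north 925 cos 238° = -490.18
Summing: 2135.90 m east, -1057.83 m north → (2136, -1058).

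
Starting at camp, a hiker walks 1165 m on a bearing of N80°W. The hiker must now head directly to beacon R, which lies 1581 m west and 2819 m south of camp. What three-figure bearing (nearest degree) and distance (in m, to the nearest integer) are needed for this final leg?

Leg 1 (N80°W, 1165 m): east 1165 sin 280° = -1147.30, north 1165 cos 280° = 202.30
Current position: (-1147.30, 202.30). Target: (-1581, -2819). Remaining: Δeast = -433.70, Δnorth = -3021.30.
Bearing = atan2(-433.70, -3021.30) mod 360° = 188.17°; distance = √((-433.70)² + (-3021.30)²) = 3052.270 m.

188°, 3052 m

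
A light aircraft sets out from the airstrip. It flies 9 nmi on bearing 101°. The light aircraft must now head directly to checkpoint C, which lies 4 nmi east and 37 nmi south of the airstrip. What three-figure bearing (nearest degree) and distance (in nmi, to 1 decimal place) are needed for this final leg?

188°, 35.6 nmi

Leg 1 (101°, 9 nmi): east 9 sin 101° = 8.83, north 9 cos 101° = -1.72
Current position: (8.83, -1.72). Target: (4, -37). Remaining: Δeast = -4.83, Δnorth = -35.28.
Bearing = atan2(-4.83, -35.28) mod 360° = 187.80°; distance = √((-4.83)² + (-35.28)²) = 35.612 nmi.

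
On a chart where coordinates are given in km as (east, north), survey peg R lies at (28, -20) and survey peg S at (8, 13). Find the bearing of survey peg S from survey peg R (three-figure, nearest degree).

329°

Δeast = 8 − 28 = -20.00; Δnorth = 13 − -20 = 33.00.
Bearing = atan2(Δeast, Δnorth) mod 360° = 328.78° ≈ 329°.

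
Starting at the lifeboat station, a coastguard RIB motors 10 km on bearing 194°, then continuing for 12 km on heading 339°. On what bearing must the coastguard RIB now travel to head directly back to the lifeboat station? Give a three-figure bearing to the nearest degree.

103°

Leg 1 (194°, 10 km): east 10 sin 194° = -2.42, north 10 cos 194° = -9.70
Leg 2 (339°, 12 km): east 12 sin 339° = -4.30, north 12 cos 339° = 11.20
Net displacement: -6.72 east, 1.50 north. Direction back to start is (6.72, -1.50): bearing = atan2(6.72, -1.50) mod 360° = 102.58° ≈ 103°.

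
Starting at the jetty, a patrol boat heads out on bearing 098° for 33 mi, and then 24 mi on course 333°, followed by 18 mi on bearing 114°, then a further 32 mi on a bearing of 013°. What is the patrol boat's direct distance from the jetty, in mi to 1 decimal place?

Leg 1 (098°, 33 mi): east 33 sin 98° = 32.68, north 33 cos 98° = -4.59
Leg 2 (333°, 24 mi): east 24 sin 333° = -10.90, north 24 cos 333° = 21.38
Leg 3 (114°, 18 mi): east 18 sin 114° = 16.44, north 18 cos 114° = -7.32
Leg 4 (013°, 32 mi): east 32 sin 13° = 7.20, north 32 cos 13° = 31.18
Net: 45.43 east, 40.65 north. Distance = √((45.43)² + (40.65)²) = 60.958 mi.

61.0 mi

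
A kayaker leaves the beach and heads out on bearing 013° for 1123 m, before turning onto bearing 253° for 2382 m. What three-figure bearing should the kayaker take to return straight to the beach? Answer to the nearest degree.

101°

Leg 1 (013°, 1123 m): east 1123 sin 13° = 252.62, north 1123 cos 13° = 1094.22
Leg 2 (253°, 2382 m): east 2382 sin 253° = -2277.92, north 2382 cos 253° = -696.43
Net displacement: -2025.30 east, 397.79 north. Direction back to start is (2025.30, -397.79): bearing = atan2(2025.30, -397.79) mod 360° = 101.11° ≈ 101°.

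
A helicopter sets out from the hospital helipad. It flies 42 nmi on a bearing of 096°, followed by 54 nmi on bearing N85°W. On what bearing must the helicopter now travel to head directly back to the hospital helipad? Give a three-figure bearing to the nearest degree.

Leg 1 (096°, 42 nmi): east 42 sin 96° = 41.77, north 42 cos 96° = -4.39
Leg 2 (N85°W, 54 nmi): east 54 sin 275° = -53.79, north 54 cos 275° = 4.71
Net displacement: -12.02 east, 0.32 north. Direction back to start is (12.02, -0.32): bearing = atan2(12.02, -0.32) mod 360° = 91.51° ≈ 092°.

092°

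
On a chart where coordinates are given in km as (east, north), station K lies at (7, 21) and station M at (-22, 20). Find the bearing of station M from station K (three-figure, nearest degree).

268°

Δeast = -22 − 7 = -29.00; Δnorth = 20 − 21 = -1.00.
Bearing = atan2(Δeast, Δnorth) mod 360° = 268.03° ≈ 268°.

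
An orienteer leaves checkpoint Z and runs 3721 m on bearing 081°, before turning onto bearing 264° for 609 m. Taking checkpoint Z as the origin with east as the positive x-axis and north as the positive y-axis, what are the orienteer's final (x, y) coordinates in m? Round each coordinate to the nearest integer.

Leg 1 (081°, 3721 m): east 3721 sin 81° = 3675.19, north 3721 cos 81° = 582.09
Leg 2 (264°, 609 m): east 609 sin 264° = -605.66, north 609 cos 264° = -63.66
Summing: 3069.52 m east, 518.43 m north → (3070, 518).

(3070, 518)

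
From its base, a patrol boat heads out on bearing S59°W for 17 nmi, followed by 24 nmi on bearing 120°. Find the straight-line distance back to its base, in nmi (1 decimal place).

Leg 1 (S59°W, 17 nmi): east 17 sin 239° = -14.57, north 17 cos 239° = -8.76
Leg 2 (120°, 24 nmi): east 24 sin 120° = 20.78, north 24 cos 120° = -12.00
Net: 6.21 east, -20.76 north. Distance = √((6.21)² + (-20.76)²) = 21.666 nmi.

21.7 nmi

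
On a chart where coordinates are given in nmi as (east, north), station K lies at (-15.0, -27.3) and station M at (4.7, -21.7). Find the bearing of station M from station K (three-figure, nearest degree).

074°

Δeast = 4.7 − -15.0 = 19.70; Δnorth = -21.7 − -27.3 = 5.60.
Bearing = atan2(Δeast, Δnorth) mod 360° = 74.13° ≈ 074°.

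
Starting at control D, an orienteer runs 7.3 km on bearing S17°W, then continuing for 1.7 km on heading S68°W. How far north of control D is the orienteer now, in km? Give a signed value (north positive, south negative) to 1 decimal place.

Leg 1 (S17°W, 7.3 km): east 7.3 sin 197° = -2.13, north 7.3 cos 197° = -6.98
Leg 2 (S68°W, 1.7 km): east 1.7 sin 248° = -1.58, north 1.7 cos 248° = -0.64
Net north component: -7.62 km.

-7.6 km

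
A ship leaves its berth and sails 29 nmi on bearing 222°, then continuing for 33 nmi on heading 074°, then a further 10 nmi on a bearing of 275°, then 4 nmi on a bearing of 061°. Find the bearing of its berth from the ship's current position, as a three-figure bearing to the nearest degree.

329°

Leg 1 (222°, 29 nmi): east 29 sin 222° = -19.40, north 29 cos 222° = -21.55
Leg 2 (074°, 33 nmi): east 33 sin 74° = 31.72, north 33 cos 74° = 9.10
Leg 3 (275°, 10 nmi): east 10 sin 275° = -9.96, north 10 cos 275° = 0.87
Leg 4 (061°, 4 nmi): east 4 sin 61° = 3.50, north 4 cos 61° = 1.94
Net displacement: 5.85 east, -9.64 north. Direction back to start is (-5.85, 9.64): bearing = atan2(-5.85, 9.64) mod 360° = 328.75° ≈ 329°.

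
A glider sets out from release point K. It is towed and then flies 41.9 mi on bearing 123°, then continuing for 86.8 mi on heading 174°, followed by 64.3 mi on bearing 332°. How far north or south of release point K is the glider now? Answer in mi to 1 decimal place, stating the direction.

52.4 mi south

Leg 1 (123°, 41.9 mi): east 41.9 sin 123° = 35.14, north 41.9 cos 123° = -22.82
Leg 2 (174°, 86.8 mi): east 86.8 sin 174° = 9.07, north 86.8 cos 174° = -86.32
Leg 3 (332°, 64.3 mi): east 64.3 sin 332° = -30.19, north 64.3 cos 332° = 56.77
Net north component: -52.37 mi.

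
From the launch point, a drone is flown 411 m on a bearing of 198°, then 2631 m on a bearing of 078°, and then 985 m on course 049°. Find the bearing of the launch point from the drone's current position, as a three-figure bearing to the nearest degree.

Leg 1 (198°, 411 m): east 411 sin 198° = -127.01, north 411 cos 198° = -390.88
Leg 2 (078°, 2631 m): east 2631 sin 78° = 2573.51, north 2631 cos 78° = 547.02
Leg 3 (049°, 985 m): east 985 sin 49° = 743.39, north 985 cos 49° = 646.22
Net displacement: 3189.89 east, 802.35 north. Direction back to start is (-3189.89, -802.35): bearing = atan2(-3189.89, -802.35) mod 360° = 255.88° ≈ 256°.

256°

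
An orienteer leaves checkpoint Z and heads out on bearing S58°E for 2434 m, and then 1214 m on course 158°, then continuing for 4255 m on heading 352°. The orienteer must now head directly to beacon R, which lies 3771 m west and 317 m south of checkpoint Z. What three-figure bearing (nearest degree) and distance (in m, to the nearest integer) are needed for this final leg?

250°, 6078 m

Leg 1 (S58°E, 2434 m): east 2434 sin 122° = 2064.15, north 2434 cos 122° = -1289.82
Leg 2 (158°, 1214 m): east 1214 sin 158° = 454.77, north 1214 cos 158° = -1125.60
Leg 3 (352°, 4255 m): east 4255 sin 352° = -592.18, north 4255 cos 352° = 4213.59
Current position: (1926.74, 1798.17). Target: (-3771, -317). Remaining: Δeast = -5697.74, Δnorth = -2115.17.
Bearing = atan2(-5697.74, -2115.17) mod 360° = 249.63°; distance = √((-5697.74)² + (-2115.17)²) = 6077.678 m.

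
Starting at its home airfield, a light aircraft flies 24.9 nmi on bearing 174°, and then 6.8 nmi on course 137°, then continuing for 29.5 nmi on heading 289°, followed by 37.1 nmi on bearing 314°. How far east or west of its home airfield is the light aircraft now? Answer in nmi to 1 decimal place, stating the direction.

47.3 nmi west

Leg 1 (174°, 24.9 nmi): east 24.9 sin 174° = 2.60, north 24.9 cos 174° = -24.76
Leg 2 (137°, 6.8 nmi): east 6.8 sin 137° = 4.64, north 6.8 cos 137° = -4.97
Leg 3 (289°, 29.5 nmi): east 29.5 sin 289° = -27.89, north 29.5 cos 289° = 9.60
Leg 4 (314°, 37.1 nmi): east 37.1 sin 314° = -26.69, north 37.1 cos 314° = 25.77
Net east component: -47.34 nmi.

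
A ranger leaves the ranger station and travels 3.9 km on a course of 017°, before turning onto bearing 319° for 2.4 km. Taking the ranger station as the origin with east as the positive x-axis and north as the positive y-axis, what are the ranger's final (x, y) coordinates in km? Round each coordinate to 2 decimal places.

(-0.43, 5.54)

Leg 1 (017°, 3.9 km): east 3.9 sin 17° = 1.14, north 3.9 cos 17° = 3.73
Leg 2 (319°, 2.4 km): east 2.4 sin 319° = -1.57, north 2.4 cos 319° = 1.81
Summing: -0.43 km east, 5.54 km north → (-0.43, 5.54).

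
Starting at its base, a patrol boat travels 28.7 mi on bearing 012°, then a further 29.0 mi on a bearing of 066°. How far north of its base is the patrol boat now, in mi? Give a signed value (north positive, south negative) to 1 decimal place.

Leg 1 (012°, 28.7 mi): east 28.7 sin 12° = 5.97, north 28.7 cos 12° = 28.07
Leg 2 (066°, 29.0 mi): east 29.0 sin 66° = 26.49, north 29.0 cos 66° = 11.80
Net north component: 39.87 mi.

39.9 mi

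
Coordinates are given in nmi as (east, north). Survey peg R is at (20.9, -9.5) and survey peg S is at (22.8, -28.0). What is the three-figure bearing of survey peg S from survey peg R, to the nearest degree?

174°

Δeast = 22.8 − 20.9 = 1.90; Δnorth = -28.0 − -9.5 = -18.50.
Bearing = atan2(Δeast, Δnorth) mod 360° = 174.14° ≈ 174°.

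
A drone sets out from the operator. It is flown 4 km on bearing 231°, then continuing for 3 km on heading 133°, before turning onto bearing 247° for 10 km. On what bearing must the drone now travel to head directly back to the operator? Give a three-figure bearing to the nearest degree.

Leg 1 (231°, 4 km): east 4 sin 231° = -3.11, north 4 cos 231° = -2.52
Leg 2 (133°, 3 km): east 3 sin 133° = 2.19, north 3 cos 133° = -2.05
Leg 3 (247°, 10 km): east 10 sin 247° = -9.21, north 10 cos 247° = -3.91
Net displacement: -10.12 east, -8.47 north. Direction back to start is (10.12, 8.47): bearing = atan2(10.12, 8.47) mod 360° = 50.07° ≈ 050°.

050°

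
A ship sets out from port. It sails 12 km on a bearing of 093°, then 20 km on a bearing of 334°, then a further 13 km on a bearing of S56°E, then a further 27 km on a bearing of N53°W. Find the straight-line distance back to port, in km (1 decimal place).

27.4 km

Leg 1 (093°, 12 km): east 12 sin 93° = 11.98, north 12 cos 93° = -0.63
Leg 2 (334°, 20 km): east 20 sin 334° = -8.77, north 20 cos 334° = 17.98
Leg 3 (S56°E, 13 km): east 13 sin 124° = 10.78, north 13 cos 124° = -7.27
Leg 4 (N53°W, 27 km): east 27 sin 307° = -21.56, north 27 cos 307° = 16.25
Net: -7.57 east, 26.33 north. Distance = √((-7.57)² + (26.33)²) = 27.394 km.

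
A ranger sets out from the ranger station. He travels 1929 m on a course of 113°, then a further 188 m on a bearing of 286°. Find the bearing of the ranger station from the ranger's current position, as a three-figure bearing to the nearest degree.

294°

Leg 1 (113°, 1929 m): east 1929 sin 113° = 1775.65, north 1929 cos 113° = -753.72
Leg 2 (286°, 188 m): east 188 sin 286° = -180.72, north 188 cos 286° = 51.82
Net displacement: 1594.94 east, -701.90 north. Direction back to start is (-1594.94, 701.90): bearing = atan2(-1594.94, 701.90) mod 360° = 293.75° ≈ 294°.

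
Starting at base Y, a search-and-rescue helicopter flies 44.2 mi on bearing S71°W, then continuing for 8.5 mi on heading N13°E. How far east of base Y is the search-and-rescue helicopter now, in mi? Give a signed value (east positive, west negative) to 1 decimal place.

Leg 1 (S71°W, 44.2 mi): east 44.2 sin 251° = -41.79, north 44.2 cos 251° = -14.39
Leg 2 (N13°E, 8.5 mi): east 8.5 sin 13° = 1.91, north 8.5 cos 13° = 8.28
Net east component: -39.88 mi.

-39.9 mi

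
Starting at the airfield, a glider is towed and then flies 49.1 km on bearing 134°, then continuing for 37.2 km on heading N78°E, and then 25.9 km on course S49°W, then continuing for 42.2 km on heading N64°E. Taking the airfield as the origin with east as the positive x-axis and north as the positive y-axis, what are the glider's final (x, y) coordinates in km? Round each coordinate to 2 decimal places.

Leg 1 (134°, 49.1 km): east 49.1 sin 134° = 35.32, north 49.1 cos 134° = -34.11
Leg 2 (N78°E, 37.2 km): east 37.2 sin 78° = 36.39, north 37.2 cos 78° = 7.73
Leg 3 (S49°W, 25.9 km): east 25.9 sin 229° = -19.55, north 25.9 cos 229° = -16.99
Leg 4 (N64°E, 42.2 km): east 42.2 sin 64° = 37.93, north 42.2 cos 64° = 18.50
Summing: 90.09 km east, -24.87 km north → (90.09, -24.87).

(90.09, -24.87)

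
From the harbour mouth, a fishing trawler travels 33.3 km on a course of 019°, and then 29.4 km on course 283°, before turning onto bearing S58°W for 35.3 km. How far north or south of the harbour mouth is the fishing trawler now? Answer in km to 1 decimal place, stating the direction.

Leg 1 (019°, 33.3 km): east 33.3 sin 19° = 10.84, north 33.3 cos 19° = 31.49
Leg 2 (283°, 29.4 km): east 29.4 sin 283° = -28.65, north 29.4 cos 283° = 6.61
Leg 3 (S58°W, 35.3 km): east 35.3 sin 238° = -29.94, north 35.3 cos 238° = -18.71
Net north component: 19.39 km.

19.4 km north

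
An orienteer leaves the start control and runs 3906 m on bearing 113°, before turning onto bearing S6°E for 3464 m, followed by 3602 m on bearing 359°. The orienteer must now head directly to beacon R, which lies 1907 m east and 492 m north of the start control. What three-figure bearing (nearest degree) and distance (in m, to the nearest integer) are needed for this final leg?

313°, 2723 m

Leg 1 (113°, 3906 m): east 3906 sin 113° = 3595.49, north 3906 cos 113° = -1526.20
Leg 2 (S6°E, 3464 m): east 3464 sin 174° = 362.09, north 3464 cos 174° = -3445.02
Leg 3 (359°, 3602 m): east 3602 sin 359° = -62.86, north 3602 cos 359° = 3601.45
Current position: (3894.71, -1369.77). Target: (1907, 492). Remaining: Δeast = -1987.71, Δnorth = 1861.77.
Bearing = atan2(-1987.71, 1861.77) mod 360° = 313.13°; distance = √((-1987.71)² + (1861.77)²) = 2723.452 m.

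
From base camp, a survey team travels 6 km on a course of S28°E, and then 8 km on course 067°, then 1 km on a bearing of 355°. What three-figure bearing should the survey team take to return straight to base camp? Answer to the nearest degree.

277°

Leg 1 (S28°E, 6 km): east 6 sin 152° = 2.82, north 6 cos 152° = -5.30
Leg 2 (067°, 8 km): east 8 sin 67° = 7.36, north 8 cos 67° = 3.13
Leg 3 (355°, 1 km): east 1 sin 355° = -0.09, north 1 cos 355° = 1.00
Net displacement: 10.09 east, -1.18 north. Direction back to start is (-10.09, 1.18): bearing = atan2(-10.09, 1.18) mod 360° = 276.64° ≈ 277°.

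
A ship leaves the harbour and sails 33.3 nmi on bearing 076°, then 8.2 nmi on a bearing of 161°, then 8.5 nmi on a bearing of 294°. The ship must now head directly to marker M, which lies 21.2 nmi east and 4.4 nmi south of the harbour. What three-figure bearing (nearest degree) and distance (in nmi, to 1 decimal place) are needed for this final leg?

Leg 1 (076°, 33.3 nmi): east 33.3 sin 76° = 32.31, north 33.3 cos 76° = 8.06
Leg 2 (161°, 8.2 nmi): east 8.2 sin 161° = 2.67, north 8.2 cos 161° = -7.75
Leg 3 (294°, 8.5 nmi): east 8.5 sin 294° = -7.77, north 8.5 cos 294° = 3.46
Current position: (27.22, 3.76). Target: (21.2, -4.4). Remaining: Δeast = -6.02, Δnorth = -8.16.
Bearing = atan2(-6.02, -8.16) mod 360° = 216.40°; distance = √((-6.02)² + (-8.16)²) = 10.138 nmi.

216°, 10.1 nmi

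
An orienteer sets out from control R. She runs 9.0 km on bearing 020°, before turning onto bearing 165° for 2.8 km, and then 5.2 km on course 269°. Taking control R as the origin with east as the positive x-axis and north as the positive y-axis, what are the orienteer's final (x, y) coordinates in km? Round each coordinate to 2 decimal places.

(-1.40, 5.66)

Leg 1 (020°, 9.0 km): east 9.0 sin 20° = 3.08, north 9.0 cos 20° = 8.46
Leg 2 (165°, 2.8 km): east 2.8 sin 165° = 0.72, north 2.8 cos 165° = -2.70
Leg 3 (269°, 5.2 km): east 5.2 sin 269° = -5.20, north 5.2 cos 269° = -0.09
Summing: -1.40 km east, 5.66 km north → (-1.40, 5.66).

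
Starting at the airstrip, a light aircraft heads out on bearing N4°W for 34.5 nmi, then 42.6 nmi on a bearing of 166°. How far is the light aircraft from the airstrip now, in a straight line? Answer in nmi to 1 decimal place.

10.5 nmi

Leg 1 (N4°W, 34.5 nmi): east 34.5 sin 356° = -2.41, north 34.5 cos 356° = 34.42
Leg 2 (166°, 42.6 nmi): east 42.6 sin 166° = 10.31, north 42.6 cos 166° = -41.33
Net: 7.90 east, -6.92 north. Distance = √((7.90)² + (-6.92)²) = 10.501 nmi.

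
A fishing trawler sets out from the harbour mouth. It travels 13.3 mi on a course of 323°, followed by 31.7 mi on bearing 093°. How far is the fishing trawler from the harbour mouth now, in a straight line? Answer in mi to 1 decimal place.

Leg 1 (323°, 13.3 mi): east 13.3 sin 323° = -8.00, north 13.3 cos 323° = 10.62
Leg 2 (093°, 31.7 mi): east 31.7 sin 93° = 31.66, north 31.7 cos 93° = -1.66
Net: 23.65 east, 8.96 north. Distance = √((23.65)² + (8.96)²) = 25.294 mi.

25.3 mi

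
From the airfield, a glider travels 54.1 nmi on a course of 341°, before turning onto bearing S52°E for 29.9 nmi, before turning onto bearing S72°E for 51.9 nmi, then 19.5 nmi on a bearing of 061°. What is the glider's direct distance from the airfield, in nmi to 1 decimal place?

Leg 1 (341°, 54.1 nmi): east 54.1 sin 341° = -17.61, north 54.1 cos 341° = 51.15
Leg 2 (S52°E, 29.9 nmi): east 29.9 sin 128° = 23.56, north 29.9 cos 128° = -18.41
Leg 3 (S72°E, 51.9 nmi): east 51.9 sin 108° = 49.36, north 51.9 cos 108° = -16.04
Leg 4 (061°, 19.5 nmi): east 19.5 sin 61° = 17.06, north 19.5 cos 61° = 9.45
Net: 72.36 east, 26.16 north. Distance = √((72.36)² + (26.16)²) = 76.947 nmi.

76.9 nmi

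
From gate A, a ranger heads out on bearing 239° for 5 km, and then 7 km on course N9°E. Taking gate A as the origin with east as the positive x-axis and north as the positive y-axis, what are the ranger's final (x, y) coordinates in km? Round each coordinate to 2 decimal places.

Leg 1 (239°, 5 km): east 5 sin 239° = -4.29, north 5 cos 239° = -2.58
Leg 2 (N9°E, 7 km): east 7 sin 9° = 1.10, north 7 cos 9° = 6.91
Summing: -3.19 km east, 4.34 km north → (-3.19, 4.34).

(-3.19, 4.34)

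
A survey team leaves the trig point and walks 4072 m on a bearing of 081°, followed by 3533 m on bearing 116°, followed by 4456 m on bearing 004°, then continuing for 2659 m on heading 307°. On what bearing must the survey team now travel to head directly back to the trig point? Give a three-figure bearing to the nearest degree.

226°

Leg 1 (081°, 4072 m): east 4072 sin 81° = 4021.87, north 4072 cos 81° = 637.00
Leg 2 (116°, 3533 m): east 3533 sin 116° = 3175.44, north 3533 cos 116° = -1548.77
Leg 3 (004°, 4456 m): east 4456 sin 4° = 310.83, north 4456 cos 4° = 4445.15
Leg 4 (307°, 2659 m): east 2659 sin 307° = -2123.57, north 2659 cos 307° = 1600.23
Net displacement: 5384.57 east, 5133.61 north. Direction back to start is (-5384.57, -5133.61): bearing = atan2(-5384.57, -5133.61) mod 360° = 226.37° ≈ 226°.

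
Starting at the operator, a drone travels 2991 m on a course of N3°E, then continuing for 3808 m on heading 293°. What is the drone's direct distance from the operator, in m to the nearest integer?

5589 m

Leg 1 (N3°E, 2991 m): east 2991 sin 3° = 156.54, north 2991 cos 3° = 2986.90
Leg 2 (293°, 3808 m): east 3808 sin 293° = -3505.28, north 3808 cos 293° = 1487.90
Net: -3348.75 east, 4474.81 north. Distance = √((-3348.75)² + (4474.81)²) = 5589.095 m.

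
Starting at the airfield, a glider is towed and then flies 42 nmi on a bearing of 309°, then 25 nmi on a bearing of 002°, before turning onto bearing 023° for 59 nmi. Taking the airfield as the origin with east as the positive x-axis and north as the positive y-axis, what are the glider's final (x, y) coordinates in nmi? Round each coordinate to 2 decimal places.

Leg 1 (309°, 42 nmi): east 42 sin 309° = -32.64, north 42 cos 309° = 26.43
Leg 2 (002°, 25 nmi): east 25 sin 2° = 0.87, north 25 cos 2° = 24.98
Leg 3 (023°, 59 nmi): east 59 sin 23° = 23.05, north 59 cos 23° = 54.31
Summing: -8.71 nmi east, 105.73 nmi north → (-8.71, 105.73).

(-8.71, 105.73)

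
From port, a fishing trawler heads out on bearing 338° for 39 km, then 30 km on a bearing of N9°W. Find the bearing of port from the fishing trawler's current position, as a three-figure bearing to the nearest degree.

164°

Leg 1 (338°, 39 km): east 39 sin 338° = -14.61, north 39 cos 338° = 36.16
Leg 2 (N9°W, 30 km): east 30 sin 351° = -4.69, north 30 cos 351° = 29.63
Net displacement: -19.30 east, 65.79 north. Direction back to start is (19.30, -65.79): bearing = atan2(19.30, -65.79) mod 360° = 163.65° ≈ 164°.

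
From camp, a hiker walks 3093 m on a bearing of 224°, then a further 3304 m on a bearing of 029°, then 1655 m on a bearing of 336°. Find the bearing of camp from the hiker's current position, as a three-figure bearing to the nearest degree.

Leg 1 (224°, 3093 m): east 3093 sin 224° = -2148.58, north 3093 cos 224° = -2224.92
Leg 2 (029°, 3304 m): east 3304 sin 29° = 1601.81, north 3304 cos 29° = 2889.74
Leg 3 (336°, 1655 m): east 1655 sin 336° = -673.15, north 1655 cos 336° = 1511.92
Net displacement: -1219.92 east, 2176.74 north. Direction back to start is (1219.92, -2176.74): bearing = atan2(1219.92, -2176.74) mod 360° = 150.73° ≈ 151°.

151°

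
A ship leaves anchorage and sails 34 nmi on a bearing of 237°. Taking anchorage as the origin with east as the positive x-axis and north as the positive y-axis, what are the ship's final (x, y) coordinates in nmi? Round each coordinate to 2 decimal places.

Leg 1 (237°, 34 nmi): east 34 sin 237° = -28.51, north 34 cos 237° = -18.52
Summing: -28.51 nmi east, -18.52 nmi north → (-28.51, -18.52).

(-28.51, -18.52)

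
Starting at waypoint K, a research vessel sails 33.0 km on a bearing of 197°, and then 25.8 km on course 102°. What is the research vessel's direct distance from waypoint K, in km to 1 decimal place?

Leg 1 (197°, 33.0 km): east 33.0 sin 197° = -9.65, north 33.0 cos 197° = -31.56
Leg 2 (102°, 25.8 km): east 25.8 sin 102° = 25.24, north 25.8 cos 102° = -5.36
Net: 15.59 east, -36.92 north. Distance = √((15.59)² + (-36.92)²) = 40.078 km.

40.1 km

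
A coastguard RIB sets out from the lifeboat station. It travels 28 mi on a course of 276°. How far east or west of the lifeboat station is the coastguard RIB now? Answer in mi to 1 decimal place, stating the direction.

27.8 mi west

Leg 1 (276°, 28 mi): east 28 sin 276° = -27.85, north 28 cos 276° = 2.93
Net east component: -27.85 mi.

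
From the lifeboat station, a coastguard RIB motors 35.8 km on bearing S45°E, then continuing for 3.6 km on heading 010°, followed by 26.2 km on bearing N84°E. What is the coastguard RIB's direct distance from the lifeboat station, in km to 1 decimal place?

Leg 1 (S45°E, 35.8 km): east 35.8 sin 135° = 25.31, north 35.8 cos 135° = -25.31
Leg 2 (010°, 3.6 km): east 3.6 sin 10° = 0.63, north 3.6 cos 10° = 3.55
Leg 3 (N84°E, 26.2 km): east 26.2 sin 84° = 26.06, north 26.2 cos 84° = 2.74
Net: 52.00 east, -19.03 north. Distance = √((52.00)² + (-19.03)²) = 55.369 km.

55.4 km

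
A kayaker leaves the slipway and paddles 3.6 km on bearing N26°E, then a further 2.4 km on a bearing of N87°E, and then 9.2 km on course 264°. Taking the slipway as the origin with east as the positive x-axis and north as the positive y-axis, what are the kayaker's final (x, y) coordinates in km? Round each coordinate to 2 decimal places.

Leg 1 (N26°E, 3.6 km): east 3.6 sin 26° = 1.58, north 3.6 cos 26° = 3.24
Leg 2 (N87°E, 2.4 km): east 2.4 sin 87° = 2.40, north 2.4 cos 87° = 0.13
Leg 3 (264°, 9.2 km): east 9.2 sin 264° = -9.15, north 9.2 cos 264° = -0.96
Summing: -5.17 km east, 2.40 km north → (-5.17, 2.40).

(-5.17, 2.40)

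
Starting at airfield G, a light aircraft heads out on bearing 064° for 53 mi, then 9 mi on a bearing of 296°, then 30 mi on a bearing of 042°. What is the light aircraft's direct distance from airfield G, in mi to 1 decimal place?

Leg 1 (064°, 53 mi): east 53 sin 64° = 47.64, north 53 cos 64° = 23.23
Leg 2 (296°, 9 mi): east 9 sin 296° = -8.09, north 9 cos 296° = 3.95
Leg 3 (042°, 30 mi): east 30 sin 42° = 20.07, north 30 cos 42° = 22.29
Net: 59.62 east, 49.47 north. Distance = √((59.62)² + (49.47)²) = 77.474 mi.

77.5 mi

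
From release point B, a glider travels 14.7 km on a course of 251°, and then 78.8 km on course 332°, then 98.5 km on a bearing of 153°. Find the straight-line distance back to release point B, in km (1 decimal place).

Leg 1 (251°, 14.7 km): east 14.7 sin 251° = -13.90, north 14.7 cos 251° = -4.79
Leg 2 (332°, 78.8 km): east 78.8 sin 332° = -36.99, north 78.8 cos 332° = 69.58
Leg 3 (153°, 98.5 km): east 98.5 sin 153° = 44.72, north 98.5 cos 153° = -87.76
Net: -6.18 east, -22.97 north. Distance = √((-6.18)² + (-22.97)²) = 23.789 km.

23.8 km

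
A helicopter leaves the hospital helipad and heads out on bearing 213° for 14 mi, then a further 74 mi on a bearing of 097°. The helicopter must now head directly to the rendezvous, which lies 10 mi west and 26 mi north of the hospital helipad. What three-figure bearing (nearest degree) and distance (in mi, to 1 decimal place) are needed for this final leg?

302°, 89.1 mi

Leg 1 (213°, 14 mi): east 14 sin 213° = -7.62, north 14 cos 213° = -11.74
Leg 2 (097°, 74 mi): east 74 sin 97° = 73.45, north 74 cos 97° = -9.02
Current position: (65.82, -20.76). Target: (-10, 26). Remaining: Δeast = -75.82, Δnorth = 46.76.
Bearing = atan2(-75.82, 46.76) mod 360° = 301.66°; distance = √((-75.82)² + (46.76)²) = 89.082 mi.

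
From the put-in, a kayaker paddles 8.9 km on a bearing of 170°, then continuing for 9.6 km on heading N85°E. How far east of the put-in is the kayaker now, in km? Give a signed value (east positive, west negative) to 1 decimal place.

Leg 1 (170°, 8.9 km): east 8.9 sin 170° = 1.55, north 8.9 cos 170° = -8.76
Leg 2 (N85°E, 9.6 km): east 9.6 sin 85° = 9.56, north 9.6 cos 85° = 0.84
Net east component: 11.11 km.

11.1 km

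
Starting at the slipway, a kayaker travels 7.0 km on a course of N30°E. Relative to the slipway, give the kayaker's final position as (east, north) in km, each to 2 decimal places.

(3.50, 6.06)

Leg 1 (N30°E, 7.0 km): east 7.0 sin 30° = 3.50, north 7.0 cos 30° = 6.06
Summing: 3.50 km east, 6.06 km north → (3.50, 6.06).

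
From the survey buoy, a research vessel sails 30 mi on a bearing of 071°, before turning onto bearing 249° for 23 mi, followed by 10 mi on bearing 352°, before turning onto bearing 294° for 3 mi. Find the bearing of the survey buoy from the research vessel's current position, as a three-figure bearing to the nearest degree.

192°

Leg 1 (071°, 30 mi): east 30 sin 71° = 28.37, north 30 cos 71° = 9.77
Leg 2 (249°, 23 mi): east 23 sin 249° = -21.47, north 23 cos 249° = -8.24
Leg 3 (352°, 10 mi): east 10 sin 352° = -1.39, north 10 cos 352° = 9.90
Leg 4 (294°, 3 mi): east 3 sin 294° = -2.74, north 3 cos 294° = 1.22
Net displacement: 2.76 east, 12.65 north. Direction back to start is (-2.76, -12.65): bearing = atan2(-2.76, -12.65) mod 360° = 192.31° ≈ 192°.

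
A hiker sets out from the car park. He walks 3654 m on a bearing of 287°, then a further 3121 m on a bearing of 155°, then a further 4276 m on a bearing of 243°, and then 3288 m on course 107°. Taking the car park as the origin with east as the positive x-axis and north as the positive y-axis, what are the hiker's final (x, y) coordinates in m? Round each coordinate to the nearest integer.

(-2841, -4663)

Leg 1 (287°, 3654 m): east 3654 sin 287° = -3494.34, north 3654 cos 287° = 1068.33
Leg 2 (155°, 3121 m): east 3121 sin 155° = 1318.99, north 3121 cos 155° = -2828.59
Leg 3 (243°, 4276 m): east 4276 sin 243° = -3809.94, north 4276 cos 243° = -1941.26
Leg 4 (107°, 3288 m): east 3288 sin 107° = 3144.33, north 3288 cos 107° = -961.32
Summing: -2840.96 m east, -4662.84 m north → (-2841, -4663).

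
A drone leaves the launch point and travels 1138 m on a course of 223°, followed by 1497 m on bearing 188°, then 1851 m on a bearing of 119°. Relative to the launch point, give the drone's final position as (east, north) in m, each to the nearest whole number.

(634, -3212)

Leg 1 (223°, 1138 m): east 1138 sin 223° = -776.11, north 1138 cos 223° = -832.28
Leg 2 (188°, 1497 m): east 1497 sin 188° = -208.34, north 1497 cos 188° = -1482.43
Leg 3 (119°, 1851 m): east 1851 sin 119° = 1618.92, north 1851 cos 119° = -897.38
Summing: 634.46 m east, -3212.09 m north → (634, -3212).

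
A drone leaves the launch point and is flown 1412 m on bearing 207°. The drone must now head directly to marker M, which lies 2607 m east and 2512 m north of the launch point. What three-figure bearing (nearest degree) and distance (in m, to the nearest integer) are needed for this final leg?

Leg 1 (207°, 1412 m): east 1412 sin 207° = -641.03, north 1412 cos 207° = -1258.10
Current position: (-641.03, -1258.10). Target: (2607, 2512). Remaining: Δeast = 3248.03, Δnorth = 3770.10.
Bearing = atan2(3248.03, 3770.10) mod 360° = 40.75°; distance = √((3248.03)² + (3770.10)²) = 4976.283 m.

041°, 4976 m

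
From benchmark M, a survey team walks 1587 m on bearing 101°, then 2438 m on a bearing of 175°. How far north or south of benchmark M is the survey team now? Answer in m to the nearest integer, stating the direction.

2732 m south

Leg 1 (101°, 1587 m): east 1587 sin 101° = 1557.84, north 1587 cos 101° = -302.81
Leg 2 (175°, 2438 m): east 2438 sin 175° = 212.49, north 2438 cos 175° = -2428.72
Net north component: -2731.54 m.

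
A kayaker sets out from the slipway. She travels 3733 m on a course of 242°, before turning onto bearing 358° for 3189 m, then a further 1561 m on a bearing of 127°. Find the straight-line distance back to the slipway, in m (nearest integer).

Leg 1 (242°, 3733 m): east 3733 sin 242° = -3296.04, north 3733 cos 242° = -1752.54
Leg 2 (358°, 3189 m): east 3189 sin 358° = -111.29, north 3189 cos 358° = 3187.06
Leg 3 (127°, 1561 m): east 1561 sin 127° = 1246.67, north 1561 cos 127° = -939.43
Net: -2160.67 east, 495.09 north. Distance = √((-2160.67)² + (495.09)²) = 2216.663 m.

2217 m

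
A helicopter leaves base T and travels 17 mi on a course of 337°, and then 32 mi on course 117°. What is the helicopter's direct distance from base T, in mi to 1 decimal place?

Leg 1 (337°, 17 mi): east 17 sin 337° = -6.64, north 17 cos 337° = 15.65
Leg 2 (117°, 32 mi): east 32 sin 117° = 28.51, north 32 cos 117° = -14.53
Net: 21.87 east, 1.12 north. Distance = √((21.87)² + (1.12)²) = 21.898 mi.

21.9 mi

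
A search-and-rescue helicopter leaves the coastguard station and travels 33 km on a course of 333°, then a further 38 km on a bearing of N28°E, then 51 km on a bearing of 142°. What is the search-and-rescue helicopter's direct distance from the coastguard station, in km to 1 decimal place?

Leg 1 (333°, 33 km): east 33 sin 333° = -14.98, north 33 cos 333° = 29.40
Leg 2 (N28°E, 38 km): east 38 sin 28° = 17.84, north 38 cos 28° = 33.55
Leg 3 (142°, 51 km): east 51 sin 142° = 31.40, north 51 cos 142° = -40.19
Net: 34.26 east, 22.77 north. Distance = √((34.26)² + (22.77)²) = 41.132 km.

41.1 km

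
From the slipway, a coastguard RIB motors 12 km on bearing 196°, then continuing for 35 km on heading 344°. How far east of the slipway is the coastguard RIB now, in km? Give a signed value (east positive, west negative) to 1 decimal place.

Leg 1 (196°, 12 km): east 12 sin 196° = -3.31, north 12 cos 196° = -11.54
Leg 2 (344°, 35 km): east 35 sin 344° = -9.65, north 35 cos 344° = 33.64
Net east component: -12.95 km.

-13.0 km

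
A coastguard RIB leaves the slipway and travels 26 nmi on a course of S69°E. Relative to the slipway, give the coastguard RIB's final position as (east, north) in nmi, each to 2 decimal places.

Leg 1 (S69°E, 26 nmi): east 26 sin 111° = 24.27, north 26 cos 111° = -9.32
Summing: 24.27 nmi east, -9.32 nmi north → (24.27, -9.32).

(24.27, -9.32)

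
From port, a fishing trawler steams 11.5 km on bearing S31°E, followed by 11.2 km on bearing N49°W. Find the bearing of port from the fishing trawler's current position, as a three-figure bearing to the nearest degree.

045°

Leg 1 (S31°E, 11.5 km): east 11.5 sin 149° = 5.92, north 11.5 cos 149° = -9.86
Leg 2 (N49°W, 11.2 km): east 11.2 sin 311° = -8.45, north 11.2 cos 311° = 7.35
Net displacement: -2.53 east, -2.51 north. Direction back to start is (2.53, 2.51): bearing = atan2(2.53, 2.51) mod 360° = 45.23° ≈ 045°.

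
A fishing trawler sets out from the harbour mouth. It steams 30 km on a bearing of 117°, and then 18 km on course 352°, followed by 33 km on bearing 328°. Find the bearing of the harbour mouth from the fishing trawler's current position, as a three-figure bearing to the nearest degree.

Leg 1 (117°, 30 km): east 30 sin 117° = 26.73, north 30 cos 117° = -13.62
Leg 2 (352°, 18 km): east 18 sin 352° = -2.51, north 18 cos 352° = 17.82
Leg 3 (328°, 33 km): east 33 sin 328° = -17.49, north 33 cos 328° = 27.99
Net displacement: 6.74 east, 32.19 north. Direction back to start is (-6.74, -32.19): bearing = atan2(-6.74, -32.19) mod 360° = 191.82° ≈ 192°.

192°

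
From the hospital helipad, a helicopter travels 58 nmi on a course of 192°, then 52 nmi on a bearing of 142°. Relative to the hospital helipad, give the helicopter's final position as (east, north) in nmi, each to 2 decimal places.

Leg 1 (192°, 58 nmi): east 58 sin 192° = -12.06, north 58 cos 192° = -56.73
Leg 2 (142°, 52 nmi): east 52 sin 142° = 32.01, north 52 cos 142° = -40.98
Summing: 19.96 nmi east, -97.71 nmi north → (19.96, -97.71).

(19.96, -97.71)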